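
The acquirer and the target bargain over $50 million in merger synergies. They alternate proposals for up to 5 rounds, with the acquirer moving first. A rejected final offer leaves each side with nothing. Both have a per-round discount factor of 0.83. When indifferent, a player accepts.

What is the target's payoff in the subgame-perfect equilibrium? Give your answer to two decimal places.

11.92

Work backward from the last round.
Round 5 (the acquirer proposes): the target will accept anything ≥ 0, so the acquirer offers 0 and keeps 50.
Round 4 (the target proposes): the acquirer can get 50 next round, worth 0.83 × 50 = 41.5 now, so the target offers 41.5, keeping 8.5.
Round 3 (the acquirer proposes): the target can get 8.5 next round, worth 0.83 × 8.5 = 7.055 now, so the acquirer offers 7.055, keeping 42.945.
Round 2 (the target proposes): the acquirer can get 42.945 next round, worth 0.83 × 42.945 = 35.64435 now. The target offers 35.64435 and keeps 50 − 35.64435 = 14.35565.
Round 1 (the acquirer proposes): the target can get 14.35565 next round, worth 0.83 × 14.35565 = 11.9151895 now. The acquirer offers 11.9151895 and keeps 50 − 11.9151895 = 38.0848105.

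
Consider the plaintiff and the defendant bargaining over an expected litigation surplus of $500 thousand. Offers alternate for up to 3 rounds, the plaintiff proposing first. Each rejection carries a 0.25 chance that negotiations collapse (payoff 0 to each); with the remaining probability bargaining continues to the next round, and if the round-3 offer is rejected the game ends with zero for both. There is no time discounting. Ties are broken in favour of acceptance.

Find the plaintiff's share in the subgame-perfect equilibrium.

Round 3 (the plaintiff proposes): the defendant will accept anything ≥ 0, so the plaintiff offers 0 and keeps 500.
Round 2 (the defendant proposes): rejecting gives the plaintiff an expected 0.75 × 500 = 375; the defendant offers that and keeps 125.
Round 1 (the plaintiff proposes): rejecting gives the defendant an expected 0.75 × 125 = 93.75; the plaintiff offers that and keeps 406.25.

406.25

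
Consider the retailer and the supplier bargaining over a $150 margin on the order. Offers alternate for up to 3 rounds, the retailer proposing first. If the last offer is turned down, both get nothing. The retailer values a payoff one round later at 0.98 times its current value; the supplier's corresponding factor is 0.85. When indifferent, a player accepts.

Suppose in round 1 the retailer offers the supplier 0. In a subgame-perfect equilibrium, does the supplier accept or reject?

Work out the supplier's continuation value if the offer is rejected.
Round 3 (the retailer proposes): the supplier will accept anything ≥ 0, so the retailer offers 0 and keeps 150.
Round 2 (the supplier proposes): the retailer can get 150 next round, worth 0.98 × 150 = 147 now; the supplier offers that and keeps 3.
So by rejecting in round 1, the supplier gets 3 next round, worth 0.85 × 3 = 2.55 now.
Offer 0 < 2.55, so the supplier rejects.

Reject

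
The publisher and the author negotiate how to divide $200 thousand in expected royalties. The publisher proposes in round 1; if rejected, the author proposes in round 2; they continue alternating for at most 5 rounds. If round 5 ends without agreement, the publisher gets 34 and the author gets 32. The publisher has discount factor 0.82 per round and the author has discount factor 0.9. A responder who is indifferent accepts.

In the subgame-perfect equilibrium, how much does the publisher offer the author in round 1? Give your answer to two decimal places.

Round 5 (the publisher proposes): the author gets 32 if talks fail, so the publisher offers 32 and keeps 168.
Round 4 (the author proposes): the publisher can get 168 next round, worth 0.82 × 168 = 137.76 now, so the author offers 137.76, keeping 62.24.
Round 3 (the publisher proposes): the author can get 62.24 next round, worth 0.9 × 62.24 = 56.016 now. The publisher offers 56.016 and keeps 200 − 56.016 = 143.984.
Round 2 (the author proposes): the publisher can get 143.984 next round, worth 0.82 × 143.984 = 118.06688 now. The author offers 118.06688 and keeps 200 − 118.06688 = 81.93312.
Round 1 (the publisher proposes): the author can get 81.93312 next round, worth 0.9 × 81.93312 = 73.739808 now. The publisher offers 73.739808 and keeps 200 − 73.739808 = 126.260192.

73.74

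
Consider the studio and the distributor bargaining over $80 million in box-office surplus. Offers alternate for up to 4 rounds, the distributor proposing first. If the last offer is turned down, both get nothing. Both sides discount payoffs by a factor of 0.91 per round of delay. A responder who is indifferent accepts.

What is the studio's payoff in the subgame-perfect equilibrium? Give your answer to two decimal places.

Round 4 (the studio proposes): rejection yields 0 for the distributor; the studio offers 0 and keeps 80.
Round 3 (the distributor proposes): the studio can get 80 next round, worth 0.91 × 80 = 72.8 now, so the distributor offers 72.8, keeping 7.2.
Round 2 (the studio proposes): the distributor can get 7.2 next round, worth 0.91 × 7.2 = 6.552 now; the studio offers that and keeps 73.448.
Round 1 (the distributor proposes): the studio can get 73.448 next round, worth 0.91 × 73.448 = 66.83768 now, so the distributor offers 66.83768, keeping 13.16232.

66.84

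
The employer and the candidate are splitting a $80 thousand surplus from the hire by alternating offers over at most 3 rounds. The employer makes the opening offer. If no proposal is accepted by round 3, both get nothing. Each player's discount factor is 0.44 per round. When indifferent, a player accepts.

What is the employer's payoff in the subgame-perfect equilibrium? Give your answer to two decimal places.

60.29

Round 3 (the employer proposes): rejection yields 0 for the candidate; the employer offers 0 and keeps 80.
Round 2 (the candidate proposes): the employer can get 80 next round, worth 0.44 × 80 = 35.2 now. The candidate offers 35.2 and keeps 80 − 35.2 = 44.8.
Round 1 (the employer proposes): the candidate can get 44.8 next round, worth 0.44 × 44.8 = 19.712 now; the employer offers that and keeps 60.288.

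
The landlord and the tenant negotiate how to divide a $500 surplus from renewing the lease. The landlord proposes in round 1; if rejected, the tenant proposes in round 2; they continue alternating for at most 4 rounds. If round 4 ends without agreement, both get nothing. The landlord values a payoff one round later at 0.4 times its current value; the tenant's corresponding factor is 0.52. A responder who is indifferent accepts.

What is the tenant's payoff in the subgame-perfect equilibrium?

210.08

Solve by backward induction from round 4.
Round 4 (the tenant proposes): the landlord will accept anything ≥ 0, so the tenant offers 0 and keeps 500.
Round 3 (the landlord proposes): the tenant can get 500 next round, worth 0.52 × 500 = 260 now; the landlord offers that and keeps 240.
Round 2 (the tenant proposes): the landlord can get 240 next round, worth 0.4 × 240 = 96 now. The tenant offers 96 and keeps 500 − 96 = 404.
Round 1 (the landlord proposes): the tenant can get 404 next round, worth 0.52 × 404 = 210.08 now. The landlord offers 210.08 and keeps 500 − 210.08 = 289.92.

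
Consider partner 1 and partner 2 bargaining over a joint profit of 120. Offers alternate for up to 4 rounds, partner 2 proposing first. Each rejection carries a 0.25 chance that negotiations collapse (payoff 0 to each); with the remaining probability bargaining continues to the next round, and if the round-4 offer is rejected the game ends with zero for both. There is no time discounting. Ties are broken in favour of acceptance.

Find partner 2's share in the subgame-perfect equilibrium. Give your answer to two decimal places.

Round 4 (partner 1 proposes): partner 2 will accept anything ≥ 0, so partner 1 offers 0 and keeps 120.
Round 3 (partner 2 proposes): rejecting gives partner 1 an expected 0.75 × 120 = 90; partner 2 offers that and keeps 30.
Round 2 (partner 1 proposes): rejecting gives partner 2 an expected 0.75 × 30 = 22.5; partner 1 offers that and keeps 97.5.
Round 1 (partner 2 proposes): rejecting gives partner 1 an expected 0.75 × 97.5 = 73.125; partner 2 offers that and keeps 46.875.

46.88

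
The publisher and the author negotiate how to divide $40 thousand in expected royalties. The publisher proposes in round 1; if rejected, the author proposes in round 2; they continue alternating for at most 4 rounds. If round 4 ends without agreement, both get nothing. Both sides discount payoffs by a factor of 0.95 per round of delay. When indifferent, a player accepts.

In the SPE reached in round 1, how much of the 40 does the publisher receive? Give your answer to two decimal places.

Round 4 (the author proposes): rejection yields 0 for the publisher; the author offers 0 and keeps 40.
Round 3 (the publisher proposes): the author can get 40 next round, worth 0.95 × 40 = 38 now. The publisher offers 38 and keeps 40 − 38 = 2.
Round 2 (the author proposes): the publisher can get 2 next round, worth 0.95 × 2 = 1.9 now. The author offers 1.9 and keeps 40 − 1.9 = 38.1.
Round 1 (the publisher proposes): the author can get 38.1 next round, worth 0.95 × 38.1 = 36.195 now; the publisher offers that and keeps 3.805.

3.81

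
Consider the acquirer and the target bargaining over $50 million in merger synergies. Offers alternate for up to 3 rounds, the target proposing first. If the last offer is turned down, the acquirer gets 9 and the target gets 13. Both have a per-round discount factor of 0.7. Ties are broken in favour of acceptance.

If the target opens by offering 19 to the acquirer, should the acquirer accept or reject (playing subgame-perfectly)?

Work out the acquirer's continuation value if the offer is rejected.
Round 3 (the target proposes): the acquirer gets 9 if talks fail, so the target offers 9 and keeps 41.
Round 2 (the acquirer proposes): the target can get 41 next round, worth 0.7 × 41 = 28.7 now, so the acquirer offers 28.7, keeping 21.3.
So by rejecting in round 1, the acquirer gets 21.3 next round, worth 0.7 × 21.3 = 14.91 now.
Offer 19 ≥ 14.91, so the acquirer accepts.

Accept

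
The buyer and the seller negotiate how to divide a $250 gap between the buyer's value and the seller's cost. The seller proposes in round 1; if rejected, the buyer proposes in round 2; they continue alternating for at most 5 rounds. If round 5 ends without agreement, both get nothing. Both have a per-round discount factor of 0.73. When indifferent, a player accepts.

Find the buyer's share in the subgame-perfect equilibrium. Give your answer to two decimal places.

75.53

Round 5 (the seller proposes): rejection yields 0 for the buyer; the seller offers 0 and keeps 250.
Round 4 (the buyer proposes): the seller can get 250 next round, worth 0.73 × 250 = 182.5 now, so the buyer offers 182.5, keeping 67.5.
Round 3 (the seller proposes): the buyer can get 67.5 next round, worth 0.73 × 67.5 = 49.275 now, so the seller offers 49.275, keeping 200.725.
Round 2 (the buyer proposes): the seller can get 200.725 next round, worth 0.73 × 200.725 = 146.52925 now. The buyer offers 146.52925 and keeps 250 − 146.52925 = 103.47075.
Round 1 (the seller proposes): the buyer can get 103.47075 next round, worth 0.73 × 103.47075 = 75.5336475 now, so the seller offers 75.5336475, keeping 174.4663525.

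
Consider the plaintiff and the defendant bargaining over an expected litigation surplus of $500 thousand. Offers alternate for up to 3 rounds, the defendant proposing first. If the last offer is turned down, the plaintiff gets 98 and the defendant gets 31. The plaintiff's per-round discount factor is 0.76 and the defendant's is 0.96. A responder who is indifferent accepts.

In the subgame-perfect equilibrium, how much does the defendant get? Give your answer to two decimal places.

413.30

By backward induction:
Round 3 (the defendant proposes): the plaintiff gets 98 if talks fail, so the defendant offers 98 and keeps 402.
Round 2 (the plaintiff proposes): the defendant can get 402 next round, worth 0.96 × 402 = 385.92 now, so the plaintiff offers 385.92, keeping 114.08.
Round 1 (the defendant proposes): the plaintiff can get 114.08 next round, worth 0.76 × 114.08 = 86.7008 now. The defendant offers 86.7008 and keeps 500 − 86.7008 = 413.2992.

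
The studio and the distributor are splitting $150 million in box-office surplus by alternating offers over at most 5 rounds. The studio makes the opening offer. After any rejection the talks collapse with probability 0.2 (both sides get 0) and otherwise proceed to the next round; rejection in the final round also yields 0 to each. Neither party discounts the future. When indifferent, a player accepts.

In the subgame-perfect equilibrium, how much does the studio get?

Round 5 (the studio proposes): the distributor will accept anything ≥ 0, so the studio offers 0 and keeps 150.
Round 4 (the distributor proposes): rejecting gives the studio an expected 0.8 × 150 = 120, so the distributor offers 120, keeping 30.
Round 3 (the studio proposes): rejecting gives the distributor an expected 0.8 × 30 = 24; the studio offers that and keeps 126.
Round 2 (the distributor proposes): rejecting gives the studio an expected 0.8 × 126 = 100.8; the distributor offers that and keeps 49.2.
Round 1 (the studio proposes): rejecting gives the distributor an expected 0.8 × 49.2 = 39.36; the studio offers that and keeps 110.64.

110.64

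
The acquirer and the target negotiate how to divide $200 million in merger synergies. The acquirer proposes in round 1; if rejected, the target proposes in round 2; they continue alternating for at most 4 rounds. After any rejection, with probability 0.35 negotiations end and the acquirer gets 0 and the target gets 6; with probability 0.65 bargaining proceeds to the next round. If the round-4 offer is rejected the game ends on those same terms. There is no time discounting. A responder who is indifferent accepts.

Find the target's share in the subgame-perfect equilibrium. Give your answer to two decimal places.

Round 4 (the target proposes): rejection yields 0 for the acquirer; the target offers 0 and keeps 200.
Round 3 (the acquirer proposes): rejecting gives the target an expected 0.65 × 200 + 0.35 × 6 = 132.1. The acquirer offers 132.1 and keeps 200 − 132.1 = 67.9.
Round 2 (the target proposes): rejecting gives the acquirer an expected 0.65 × 67.9 = 44.135. The target offers 44.135 and keeps 200 − 44.135 = 155.865.
Round 1 (the acquirer proposes): rejecting gives the target an expected 0.65 × 155.865 + 0.35 × 6 = 103.41225; the acquirer offers that and keeps 96.58775.

103.41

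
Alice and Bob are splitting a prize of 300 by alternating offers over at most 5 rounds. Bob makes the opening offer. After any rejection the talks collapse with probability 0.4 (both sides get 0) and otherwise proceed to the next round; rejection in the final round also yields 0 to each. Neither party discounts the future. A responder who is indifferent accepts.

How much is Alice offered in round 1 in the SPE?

By backward induction:
Round 5 (Bob proposes): rejection yields 0 for Alice; Bob offers 0 and keeps 300.
Round 4 (Alice proposes): rejecting gives Bob an expected 0.6 × 300 = 180, so Alice offers 180, keeping 120.
Round 3 (Bob proposes): rejecting gives Alice an expected 0.6 × 120 = 72; Bob offers that and keeps 228.
Round 2 (Alice proposes): rejecting gives Bob an expected 0.6 × 228 = 136.8, so Alice offers 136.8, keeping 163.2.
Round 1 (Bob proposes): rejecting gives Alice an expected 0.6 × 163.2 = 97.92, so Bob offers 97.92, keeping 202.08.

97.92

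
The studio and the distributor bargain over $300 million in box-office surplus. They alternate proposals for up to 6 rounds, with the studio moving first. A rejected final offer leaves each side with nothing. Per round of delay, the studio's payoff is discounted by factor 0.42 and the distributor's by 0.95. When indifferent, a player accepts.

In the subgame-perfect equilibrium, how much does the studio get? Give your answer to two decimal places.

23.37

Round 6 (the distributor proposes): the studio will accept anything ≥ 0, so the distributor offers 0 and keeps 300.
Round 5 (the studio proposes): the distributor can get 300 next round, worth 0.95 × 300 = 285 now, so the studio offers 285, keeping 15.
Round 4 (the distributor proposes): the studio can get 15 next round, worth 0.42 × 15 = 6.3 now. The distributor offers 6.3 and keeps 300 − 6.3 = 293.7.
Round 3 (the studio proposes): the distributor can get 293.7 next round, worth 0.95 × 293.7 = 279.015 now. The studio offers 279.015 and keeps 300 − 279.015 = 20.985.
Round 2 (the distributor proposes): the studio can get 20.985 next round, worth 0.42 × 20.985 = 8.8137 now. The distributor offers 8.8137 and keeps 300 − 8.8137 = 291.1863.
Round 1 (the studio proposes): the distributor can get 291.1863 next round, worth 0.95 × 291.1863 = 276.626985 now; the studio offers that and keeps 23.373015.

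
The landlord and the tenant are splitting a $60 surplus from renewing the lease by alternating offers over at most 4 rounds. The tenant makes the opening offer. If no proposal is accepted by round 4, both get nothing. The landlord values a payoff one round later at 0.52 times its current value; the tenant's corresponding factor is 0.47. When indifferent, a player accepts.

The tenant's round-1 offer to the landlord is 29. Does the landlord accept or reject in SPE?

Accept

Round 4 (the landlord proposes): rejection yields 0 for the tenant; the landlord offers 0 and keeps 60.
Round 3 (the tenant proposes): the landlord can get 60 next round, worth 0.52 × 60 = 31.2 now, so the tenant offers 31.2, keeping 28.8.
Round 2 (the landlord proposes): the tenant can get 28.8 next round, worth 0.47 × 28.8 = 13.536 now; the landlord offers that and keeps 46.464.
So by rejecting in round 1, the landlord gets 46.464 next round, worth 0.52 × 46.464 = 24.16128 now.
Offer 29 ≥ 24.16128, so the landlord accepts.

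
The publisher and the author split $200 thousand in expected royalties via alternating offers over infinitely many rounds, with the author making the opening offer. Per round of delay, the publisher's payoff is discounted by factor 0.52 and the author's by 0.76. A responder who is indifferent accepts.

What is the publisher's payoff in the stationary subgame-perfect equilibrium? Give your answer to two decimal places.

When the author proposes, the publisher accepts any offer worth at least 0.52 times what the publisher would get by proposing next round; and vice versa.
This gives x = 200 − 0.52y and y = 200 − 0.76x, where x and y are each side's share when it proposes.
Hence (1 − 0.52·0.76)x = 200(1 − 0.52), i.e. 0.6048·x = 96.
x ≈ 158.7302; the publisher's share is 200 − x ≈ 41.2698.

41.27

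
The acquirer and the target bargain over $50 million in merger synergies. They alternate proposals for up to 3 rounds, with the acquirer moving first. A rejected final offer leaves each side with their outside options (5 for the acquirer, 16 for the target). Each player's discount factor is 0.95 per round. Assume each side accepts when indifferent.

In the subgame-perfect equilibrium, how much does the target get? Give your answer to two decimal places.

16.82

Round 3 (the acquirer proposes): the target gets 16 if talks fail, so the acquirer offers 16 and keeps 34.
Round 2 (the target proposes): the acquirer can get 34 next round, worth 0.95 × 34 = 32.3 now. The target offers 32.3 and keeps 50 − 32.3 = 17.7.
Round 1 (the acquirer proposes): the target can get 17.7 next round, worth 0.95 × 17.7 = 16.815 now. The acquirer offers 16.815 and keeps 50 − 16.815 = 33.185.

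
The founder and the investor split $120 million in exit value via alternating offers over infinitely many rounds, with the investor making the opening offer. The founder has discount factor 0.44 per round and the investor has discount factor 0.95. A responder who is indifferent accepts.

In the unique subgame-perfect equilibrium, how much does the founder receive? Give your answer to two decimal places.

In a stationary SPE each proposer offers the other exactly their discounted continuation value.
If the investor keeps x when proposing and the founder keeps y when proposing, then x = 120 − 0.44y and y = 120 − 0.95x.
Solving: x = 120(1 − 0.44) / (1 − 0.95·0.44) = 67.2 / 0.582 ≈ 115.4639.
The founder gets 120 − 115.4639 ≈ 4.5361.

4.54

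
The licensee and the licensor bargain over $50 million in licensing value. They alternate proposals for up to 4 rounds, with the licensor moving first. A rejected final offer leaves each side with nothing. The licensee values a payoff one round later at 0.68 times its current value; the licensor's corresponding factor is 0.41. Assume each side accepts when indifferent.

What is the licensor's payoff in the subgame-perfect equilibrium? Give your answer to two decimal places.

20.46

Round 4 (the licensee proposes): rejection yields 0 for the licensor; the licensee offers 0 and keeps 50.
Round 3 (the licensor proposes): the licensee can get 50 next round, worth 0.68 × 50 = 34 now; the licensor offers that and keeps 16.
Round 2 (the licensee proposes): the licensor can get 16 next round, worth 0.41 × 16 = 6.56 now; the licensee offers that and keeps 43.44.
Round 1 (the licensor proposes): the licensee can get 43.44 next round, worth 0.68 × 43.44 = 29.5392 now. The licensor offers 29.5392 and keeps 50 − 29.5392 = 20.4608.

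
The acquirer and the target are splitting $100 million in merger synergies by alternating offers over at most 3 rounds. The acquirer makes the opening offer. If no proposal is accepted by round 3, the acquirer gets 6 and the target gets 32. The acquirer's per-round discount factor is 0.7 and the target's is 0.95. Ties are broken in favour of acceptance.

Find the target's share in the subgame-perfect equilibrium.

49.78

Round 3 (the acquirer proposes): the target gets 32 if talks fail, so the acquirer offers 32 and keeps 68.
Round 2 (the target proposes): the acquirer can get 68 next round, worth 0.7 × 68 = 47.6 now. The target offers 47.6 and keeps 100 − 47.6 = 52.4.
Round 1 (the acquirer proposes): the target can get 52.4 next round, worth 0.95 × 52.4 = 49.78 now, so the acquirer offers 49.78, keeping 50.22.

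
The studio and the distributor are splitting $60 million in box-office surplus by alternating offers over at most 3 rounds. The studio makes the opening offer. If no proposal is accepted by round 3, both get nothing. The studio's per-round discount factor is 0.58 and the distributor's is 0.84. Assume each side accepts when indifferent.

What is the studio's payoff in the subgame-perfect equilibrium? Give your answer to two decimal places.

Round 3 (the studio proposes): the distributor will accept anything ≥ 0, so the studio offers 0 and keeps 60.
Round 2 (the distributor proposes): the studio can get 60 next round, worth 0.58 × 60 = 34.8 now. The distributor offers 34.8 and keeps 60 − 34.8 = 25.2.
Round 1 (the studio proposes): the distributor can get 25.2 next round, worth 0.84 × 25.2 = 21.168 now; the studio offers that and keeps 38.832.

38.83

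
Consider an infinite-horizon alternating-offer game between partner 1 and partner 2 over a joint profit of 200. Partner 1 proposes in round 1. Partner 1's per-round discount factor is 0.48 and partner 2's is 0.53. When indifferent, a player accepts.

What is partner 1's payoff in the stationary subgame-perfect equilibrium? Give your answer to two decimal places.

126.07

Let x be partner 1's share when partner 1 proposes and y be partner 2's share when partner 2 proposes.
Partner 2 accepts iff offered ≥ 0.53·y, so x = 200 − 0.53y. Symmetrically y = 200 − 0.48x.
Substituting: x = 200 − 0.53(200 − 0.48x), giving x(1 − 0.48·0.53) = 200(1 − 0.53).
So x = 200 × 0.47 / 0.7456 ≈ 126.0730, and partner 2 receives 200 − x ≈ 73.9270.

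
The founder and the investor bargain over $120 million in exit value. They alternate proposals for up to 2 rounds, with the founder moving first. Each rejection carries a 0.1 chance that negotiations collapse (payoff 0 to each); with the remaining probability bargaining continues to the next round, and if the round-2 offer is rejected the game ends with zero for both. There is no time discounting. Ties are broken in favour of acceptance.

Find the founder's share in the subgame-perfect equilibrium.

12

By backward induction:
Round 2 (the investor proposes): rejection yields 0 for the founder; the investor offers 0 and keeps 120.
Round 1 (the founder proposes): rejecting gives the investor an expected 0.9 × 120 = 108. The founder offers 108 and keeps 120 − 108 = 12.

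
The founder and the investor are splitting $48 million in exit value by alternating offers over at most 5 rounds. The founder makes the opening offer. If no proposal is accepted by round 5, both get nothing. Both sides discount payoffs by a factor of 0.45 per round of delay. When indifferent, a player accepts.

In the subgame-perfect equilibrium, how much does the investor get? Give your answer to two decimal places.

Work backward from the last round.
Round 5 (the founder proposes): rejection yields 0 for the investor; the founder offers 0 and keeps 48.
Round 4 (the investor proposes): the founder can get 48 next round, worth 0.45 × 48 = 21.6 now; the investor offers that and keeps 26.4.
Round 3 (the founder proposes): the investor can get 26.4 next round, worth 0.45 × 26.4 = 11.88 now; the founder offers that and keeps 36.12.
Round 2 (the investor proposes): the founder can get 36.12 next round, worth 0.45 × 36.12 = 16.254 now. The investor offers 16.254 and keeps 48 − 16.254 = 31.746.
Round 1 (the founder proposes): the investor can get 31.746 next round, worth 0.45 × 31.746 = 14.2857 now. The founder offers 14.2857 and keeps 48 − 14.2857 = 33.7143.

14.29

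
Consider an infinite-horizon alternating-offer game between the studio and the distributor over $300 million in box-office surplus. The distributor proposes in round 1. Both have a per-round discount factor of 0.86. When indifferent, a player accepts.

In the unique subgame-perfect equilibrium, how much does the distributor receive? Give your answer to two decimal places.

In a stationary SPE each proposer offers the other exactly their discounted continuation value.
If the distributor keeps x when proposing and the studio keeps y when proposing, then x = 300 − 0.86y and y = 300 − 0.86x.
Solving: x = 300(1 − 0.86) / (1 − 0.86·0.86) = 42 / 0.2604 ≈ 161.2903.
The studio gets 300 − 161.2903 ≈ 138.7097.

161.29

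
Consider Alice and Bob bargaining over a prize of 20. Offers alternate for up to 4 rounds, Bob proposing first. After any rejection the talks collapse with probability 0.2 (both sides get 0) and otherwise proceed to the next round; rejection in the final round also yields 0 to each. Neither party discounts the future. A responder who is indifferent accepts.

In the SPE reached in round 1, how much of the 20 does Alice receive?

Round 4 (Alice proposes): Bob will accept anything ≥ 0, so Alice offers 0 and keeps 20.
Round 3 (Bob proposes): rejecting gives Alice an expected 0.8 × 20 = 16, so Bob offers 16, keeping 4.
Round 2 (Alice proposes): rejecting gives Bob an expected 0.8 × 4 = 3.2, so Alice offers 3.2, keeping 16.8.
Round 1 (Bob proposes): rejecting gives Alice an expected 0.8 × 16.8 = 13.44, so Bob offers 13.44, keeping 6.56.

13.44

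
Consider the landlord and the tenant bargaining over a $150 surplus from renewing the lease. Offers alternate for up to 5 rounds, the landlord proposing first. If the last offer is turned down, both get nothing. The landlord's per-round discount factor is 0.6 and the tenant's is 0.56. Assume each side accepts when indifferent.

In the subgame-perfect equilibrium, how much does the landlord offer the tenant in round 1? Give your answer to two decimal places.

By backward induction:
Round 5 (the landlord proposes): the tenant will accept anything ≥ 0, so the landlord offers 0 and keeps 150.
Round 4 (the tenant proposes): the landlord can get 150 next round, worth 0.6 × 150 = 90 now, so the tenant offers 90, keeping 60.
Round 3 (the landlord proposes): the tenant can get 60 next round, worth 0.56 × 60 = 33.6 now. The landlord offers 33.6 and keeps 150 − 33.6 = 116.4.
Round 2 (the tenant proposes): the landlord can get 116.4 next round, worth 0.6 × 116.4 = 69.84 now, so the tenant offers 69.84, keeping 80.16.
Round 1 (the landlord proposes): the tenant can get 80.16 next round, worth 0.56 × 80.16 = 44.8896 now, so the landlord offers 44.8896, keeping 105.1104.

44.89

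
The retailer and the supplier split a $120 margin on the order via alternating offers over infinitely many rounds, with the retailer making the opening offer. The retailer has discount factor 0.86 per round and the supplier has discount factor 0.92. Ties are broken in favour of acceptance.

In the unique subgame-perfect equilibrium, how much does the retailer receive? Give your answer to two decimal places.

45.98

In a stationary SPE each proposer offers the other exactly their discounted continuation value.
If the retailer keeps x when proposing and the supplier keeps y when proposing, then x = 120 − 0.92y and y = 120 − 0.86x.
Solving: x = 120(1 − 0.92) / (1 − 0.86·0.92) = 9.6 / 0.2088 ≈ 45.9770.
The supplier gets 120 − 45.9770 ≈ 74.0230.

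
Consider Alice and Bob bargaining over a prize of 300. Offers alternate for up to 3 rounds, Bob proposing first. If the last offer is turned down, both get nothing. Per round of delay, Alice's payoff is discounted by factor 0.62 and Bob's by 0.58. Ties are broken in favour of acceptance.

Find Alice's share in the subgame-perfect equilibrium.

78.12

Round 3 (Bob proposes): Alice will accept anything ≥ 0, so Bob offers 0 and keeps 300.
Round 2 (Alice proposes): Bob can get 300 next round, worth 0.58 × 300 = 174 now. Alice offers 174 and keeps 300 − 174 = 126.
Round 1 (Bob proposes): Alice can get 126 next round, worth 0.62 × 126 = 78.12 now. Bob offers 78.12 and keeps 300 − 78.12 = 221.88.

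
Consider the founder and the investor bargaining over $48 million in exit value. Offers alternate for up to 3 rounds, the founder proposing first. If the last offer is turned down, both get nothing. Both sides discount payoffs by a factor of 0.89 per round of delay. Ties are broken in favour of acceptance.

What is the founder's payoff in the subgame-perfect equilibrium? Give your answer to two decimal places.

Round 3 (the founder proposes): the investor will accept anything ≥ 0, so the founder offers 0 and keeps 48.
Round 2 (the investor proposes): the founder can get 48 next round, worth 0.89 × 48 = 42.72 now; the investor offers that and keeps 5.28.
Round 1 (the founder proposes): the investor can get 5.28 next round, worth 0.89 × 5.28 = 4.6992 now; the founder offers that and keeps 43.3008.

43.30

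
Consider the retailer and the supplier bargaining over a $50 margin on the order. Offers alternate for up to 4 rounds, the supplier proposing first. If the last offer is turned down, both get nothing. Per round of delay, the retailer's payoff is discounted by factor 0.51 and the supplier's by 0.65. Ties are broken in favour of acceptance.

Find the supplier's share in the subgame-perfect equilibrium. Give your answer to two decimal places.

Work backward from the last round.
Round 4 (the retailer proposes): rejection yields 0 for the supplier; the retailer offers 0 and keeps 50.
Round 3 (the supplier proposes): the retailer can get 50 next round, worth 0.51 × 50 = 25.5 now. The supplier offers 25.5 and keeps 50 − 25.5 = 24.5.
Round 2 (the retailer proposes): the supplier can get 24.5 next round, worth 0.65 × 24.5 = 15.925 now. The retailer offers 15.925 and keeps 50 − 15.925 = 34.075.
Round 1 (the supplier proposes): the retailer can get 34.075 next round, worth 0.51 × 34.075 = 17.37825 now. The supplier offers 17.37825 and keeps 50 − 17.37825 = 32.62175.

32.62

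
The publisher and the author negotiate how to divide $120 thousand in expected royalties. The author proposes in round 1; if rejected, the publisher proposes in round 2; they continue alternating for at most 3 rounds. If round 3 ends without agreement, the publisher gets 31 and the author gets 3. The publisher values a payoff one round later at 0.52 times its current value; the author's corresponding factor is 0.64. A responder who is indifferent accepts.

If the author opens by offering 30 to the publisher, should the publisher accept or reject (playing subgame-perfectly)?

Round 3 (the author proposes): the publisher gets 31 if talks fail, so the author offers 31 and keeps 89.
Round 2 (the publisher proposes): the author can get 89 next round, worth 0.64 × 89 = 56.96 now. The publisher offers 56.96 and keeps 120 − 56.96 = 63.04.
So by rejecting in round 1, the publisher gets 63.04 next round, worth 0.52 × 63.04 = 32.7808 now.
Offer 30 < 32.7808, so the publisher rejects.

Reject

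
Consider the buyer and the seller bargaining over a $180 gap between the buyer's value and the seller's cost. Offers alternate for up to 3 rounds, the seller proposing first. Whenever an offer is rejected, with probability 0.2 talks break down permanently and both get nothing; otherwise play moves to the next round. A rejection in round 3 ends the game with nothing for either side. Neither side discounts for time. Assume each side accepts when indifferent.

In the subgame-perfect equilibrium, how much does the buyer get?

By backward induction:
Round 3 (the seller proposes): the buyer will accept anything ≥ 0, so the seller offers 0 and keeps 180.
Round 2 (the buyer proposes): rejecting gives the seller an expected 0.8 × 180 = 144, so the buyer offers 144, keeping 36.
Round 1 (the seller proposes): rejecting gives the buyer an expected 0.8 × 36 = 28.8, so the seller offers 28.8, keeping 151.2.

28.8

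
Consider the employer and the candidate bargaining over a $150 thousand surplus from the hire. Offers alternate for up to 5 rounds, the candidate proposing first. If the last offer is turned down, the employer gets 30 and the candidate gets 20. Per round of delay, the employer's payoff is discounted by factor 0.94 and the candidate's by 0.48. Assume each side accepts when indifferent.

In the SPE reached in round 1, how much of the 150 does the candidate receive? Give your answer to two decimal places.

37.49

Round 5 (the candidate proposes): the employer gets 30 if talks fail, so the candidate offers 30 and keeps 120.
Round 4 (the employer proposes): the candidate can get 120 next round, worth 0.48 × 120 = 57.6 now, so the employer offers 57.6, keeping 92.4.
Round 3 (the candidate proposes): the employer can get 92.4 next round, worth 0.94 × 92.4 = 86.856 now. The candidate offers 86.856 and keeps 150 − 86.856 = 63.144.
Round 2 (the employer proposes): the candidate can get 63.144 next round, worth 0.48 × 63.144 = 30.30912 now; the employer offers that and keeps 119.69088.
Round 1 (the candidate proposes): the employer can get 119.69088 next round, worth 0.94 × 119.69088 = 112.5094272 now. The candidate offers 112.5094272 and keeps 150 − 112.5094272 = 37.4905728.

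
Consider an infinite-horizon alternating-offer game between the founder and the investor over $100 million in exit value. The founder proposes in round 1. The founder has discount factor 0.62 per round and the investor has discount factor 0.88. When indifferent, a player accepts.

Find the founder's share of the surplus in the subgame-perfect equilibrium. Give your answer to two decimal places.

26.41

When the founder proposes, the investor accepts any offer worth at least 0.88 times what the investor would get by proposing next round; and vice versa.
This gives x = 100 − 0.88y and y = 100 − 0.62x, where x and y are each side's share when it proposes.
Hence (1 − 0.88·0.62)x = 100(1 − 0.88), i.e. 0.4544·x = 12.
x ≈ 26.4085; the investor's share is 100 − x ≈ 73.5915.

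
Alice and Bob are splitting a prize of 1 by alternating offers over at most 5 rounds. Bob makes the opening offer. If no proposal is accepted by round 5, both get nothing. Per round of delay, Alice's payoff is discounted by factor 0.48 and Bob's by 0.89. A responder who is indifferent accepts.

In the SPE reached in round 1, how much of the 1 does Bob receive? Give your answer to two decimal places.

0.92

Round 5 (Bob proposes): rejection yields 0 for Alice; Bob offers 0 and keeps 1.
Round 4 (Alice proposes): Bob can get 1 next round, worth 0.89 × 1 = 0.89 now, so Alice offers 0.89, keeping 0.11.
Round 3 (Bob proposes): Alice can get 0.11 next round, worth 0.48 × 0.11 = 0.0528 now, so Bob offers 0.0528, keeping 0.9472.
Round 2 (Alice proposes): Bob can get 0.9472 next round, worth 0.89 × 0.9472 = 0.843008 now. Alice offers 0.843008 and keeps 1 − 0.843008 = 0.156992.
Round 1 (Bob proposes): Alice can get 0.156992 next round, worth 0.48 × 0.156992 = 0.07535616 now; Bob offers that and keeps 0.92464384.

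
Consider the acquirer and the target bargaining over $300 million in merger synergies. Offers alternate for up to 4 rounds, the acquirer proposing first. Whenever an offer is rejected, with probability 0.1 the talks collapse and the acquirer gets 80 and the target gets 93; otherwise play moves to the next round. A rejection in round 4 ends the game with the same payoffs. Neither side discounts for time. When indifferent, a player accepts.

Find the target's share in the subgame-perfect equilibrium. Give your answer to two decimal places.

197.01

Round 4 (the target proposes): the acquirer gets 80 if talks fail, so the target offers 80 and keeps 220.
Round 3 (the acquirer proposes): rejecting gives the target an expected 0.9 × 220 + 0.1 × 93 = 207.3; the acquirer offers that and keeps 92.7.
Round 2 (the target proposes): rejecting gives the acquirer an expected 0.9 × 92.7 + 0.1 × 80 = 91.43; the target offers that and keeps 208.57.
Round 1 (the acquirer proposes): rejecting gives the target an expected 0.9 × 208.57 + 0.1 × 93 = 197.013, so the acquirer offers 197.013, keeping 102.987.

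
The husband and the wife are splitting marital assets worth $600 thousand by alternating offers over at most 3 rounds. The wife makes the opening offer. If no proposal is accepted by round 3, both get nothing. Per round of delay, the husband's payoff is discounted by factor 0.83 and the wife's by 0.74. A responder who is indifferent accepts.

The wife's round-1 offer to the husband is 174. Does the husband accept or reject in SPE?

Round 3 (the wife proposes): the husband will accept anything ≥ 0, so the wife offers 0 and keeps 600.
Round 2 (the husband proposes): the wife can get 600 next round, worth 0.74 × 600 = 444 now, so the husband offers 444, keeping 156.
So by rejecting in round 1, the husband gets 156 next round, worth 0.83 × 156 = 129.48 now.
Offer 174 ≥ 129.48, so the husband accepts.

Accept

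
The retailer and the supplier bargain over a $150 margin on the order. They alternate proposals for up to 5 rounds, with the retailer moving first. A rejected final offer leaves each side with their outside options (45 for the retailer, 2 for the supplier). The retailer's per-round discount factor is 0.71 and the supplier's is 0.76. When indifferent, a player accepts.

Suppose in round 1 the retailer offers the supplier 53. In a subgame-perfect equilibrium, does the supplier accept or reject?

Accept

Round 5 (the retailer proposes): the supplier gets 2 if talks fail, so the retailer offers 2 and keeps 148.
Round 4 (the supplier proposes): the retailer can get 148 next round, worth 0.71 × 148 = 105.08 now; the supplier offers that and keeps 44.92.
Round 3 (the retailer proposes): the supplier can get 44.92 next round, worth 0.76 × 44.92 = 34.1392 now. The retailer offers 34.1392 and keeps 150 − 34.1392 = 115.8608.
Round 2 (the supplier proposes): the retailer can get 115.8608 next round, worth 0.71 × 115.8608 = 82.261168 now; the supplier offers that and keeps 67.738832.
So by rejecting in round 1, the supplier gets 67.738832 next round, worth 0.76 × 67.738832 = 51.48151232 now.
Offer 53 ≥ 51.48151232, so the supplier accepts.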